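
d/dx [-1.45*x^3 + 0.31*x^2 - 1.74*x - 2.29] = -4.35*x^2 + 0.62*x - 1.74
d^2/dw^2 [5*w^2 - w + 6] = 10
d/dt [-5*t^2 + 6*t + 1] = 6 - 10*t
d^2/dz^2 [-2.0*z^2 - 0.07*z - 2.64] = -4.00000000000000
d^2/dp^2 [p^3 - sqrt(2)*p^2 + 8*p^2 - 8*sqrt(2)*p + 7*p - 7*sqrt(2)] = 6*p - 2*sqrt(2) + 16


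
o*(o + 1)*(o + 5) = o^3 + 6*o^2 + 5*o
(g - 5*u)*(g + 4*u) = g^2 - g*u - 20*u^2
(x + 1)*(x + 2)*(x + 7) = x^3 + 10*x^2 + 23*x + 14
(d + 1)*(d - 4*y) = d^2 - 4*d*y + d - 4*y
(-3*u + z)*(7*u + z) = -21*u^2 + 4*u*z + z^2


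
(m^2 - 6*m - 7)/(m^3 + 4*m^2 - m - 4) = (m - 7)/(m^2 + 3*m - 4)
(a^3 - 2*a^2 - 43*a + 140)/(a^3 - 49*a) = (a^2 - 9*a + 20)/(a*(a - 7))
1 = 1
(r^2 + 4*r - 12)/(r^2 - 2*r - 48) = (r - 2)/(r - 8)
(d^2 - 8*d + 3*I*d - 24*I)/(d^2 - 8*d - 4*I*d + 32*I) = (d + 3*I)/(d - 4*I)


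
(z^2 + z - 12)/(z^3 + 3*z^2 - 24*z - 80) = (z - 3)/(z^2 - z - 20)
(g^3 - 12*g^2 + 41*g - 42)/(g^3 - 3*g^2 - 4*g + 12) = (g - 7)/(g + 2)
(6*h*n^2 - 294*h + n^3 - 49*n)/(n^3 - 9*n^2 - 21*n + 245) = (6*h*n + 42*h + n^2 + 7*n)/(n^2 - 2*n - 35)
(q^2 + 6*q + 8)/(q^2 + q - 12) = (q + 2)/(q - 3)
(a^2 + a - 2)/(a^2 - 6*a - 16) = (a - 1)/(a - 8)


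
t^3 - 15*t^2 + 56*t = t*(t - 8)*(t - 7)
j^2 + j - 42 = (j - 6)*(j + 7)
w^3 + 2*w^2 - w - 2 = (w - 1)*(w + 1)*(w + 2)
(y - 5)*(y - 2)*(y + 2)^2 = y^4 - 3*y^3 - 14*y^2 + 12*y + 40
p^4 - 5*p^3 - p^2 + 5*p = p*(p - 5)*(p - 1)*(p + 1)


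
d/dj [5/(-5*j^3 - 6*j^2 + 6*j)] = 15*(5*j^2 + 4*j - 2)/(j^2*(5*j^2 + 6*j - 6)^2)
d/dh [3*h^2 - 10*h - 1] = 6*h - 10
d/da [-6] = 0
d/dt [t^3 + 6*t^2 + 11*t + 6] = 3*t^2 + 12*t + 11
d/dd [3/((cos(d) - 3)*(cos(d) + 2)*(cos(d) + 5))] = 3*(-3*sin(d)^2 + 8*cos(d) - 8)*sin(d)/((cos(d) - 3)^2*(cos(d) + 2)^2*(cos(d) + 5)^2)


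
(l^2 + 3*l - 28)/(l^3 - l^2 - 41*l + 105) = (l - 4)/(l^2 - 8*l + 15)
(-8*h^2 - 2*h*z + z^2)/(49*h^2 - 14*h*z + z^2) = (-8*h^2 - 2*h*z + z^2)/(49*h^2 - 14*h*z + z^2)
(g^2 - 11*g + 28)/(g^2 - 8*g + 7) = (g - 4)/(g - 1)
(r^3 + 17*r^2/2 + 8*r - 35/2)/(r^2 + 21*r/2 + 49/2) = (2*r^2 + 3*r - 5)/(2*r + 7)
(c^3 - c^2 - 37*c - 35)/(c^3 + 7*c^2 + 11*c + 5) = (c - 7)/(c + 1)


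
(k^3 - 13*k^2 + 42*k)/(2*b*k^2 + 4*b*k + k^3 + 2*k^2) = (k^2 - 13*k + 42)/(2*b*k + 4*b + k^2 + 2*k)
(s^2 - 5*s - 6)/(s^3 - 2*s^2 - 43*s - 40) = (s - 6)/(s^2 - 3*s - 40)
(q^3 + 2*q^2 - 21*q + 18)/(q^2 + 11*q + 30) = (q^2 - 4*q + 3)/(q + 5)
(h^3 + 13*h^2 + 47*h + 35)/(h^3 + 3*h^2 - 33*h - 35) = (h + 5)/(h - 5)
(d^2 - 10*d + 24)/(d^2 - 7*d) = (d^2 - 10*d + 24)/(d*(d - 7))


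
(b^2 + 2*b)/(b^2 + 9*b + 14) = b/(b + 7)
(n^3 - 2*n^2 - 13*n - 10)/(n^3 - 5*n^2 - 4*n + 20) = (n + 1)/(n - 2)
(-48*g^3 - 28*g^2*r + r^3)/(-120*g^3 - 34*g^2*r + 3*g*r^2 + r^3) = (2*g + r)/(5*g + r)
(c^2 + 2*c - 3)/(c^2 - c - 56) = (-c^2 - 2*c + 3)/(-c^2 + c + 56)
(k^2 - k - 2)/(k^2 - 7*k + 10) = (k + 1)/(k - 5)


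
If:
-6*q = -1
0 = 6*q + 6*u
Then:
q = 1/6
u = -1/6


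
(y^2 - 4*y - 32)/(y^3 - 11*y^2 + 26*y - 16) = (y + 4)/(y^2 - 3*y + 2)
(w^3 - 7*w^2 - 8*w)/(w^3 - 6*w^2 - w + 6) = w*(w - 8)/(w^2 - 7*w + 6)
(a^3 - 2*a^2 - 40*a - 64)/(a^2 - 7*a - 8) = (a^2 + 6*a + 8)/(a + 1)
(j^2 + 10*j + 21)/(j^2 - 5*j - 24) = (j + 7)/(j - 8)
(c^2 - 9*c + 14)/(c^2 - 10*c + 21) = (c - 2)/(c - 3)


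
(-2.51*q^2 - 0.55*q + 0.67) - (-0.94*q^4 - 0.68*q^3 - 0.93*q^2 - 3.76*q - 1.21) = 0.94*q^4 + 0.68*q^3 - 1.58*q^2 + 3.21*q + 1.88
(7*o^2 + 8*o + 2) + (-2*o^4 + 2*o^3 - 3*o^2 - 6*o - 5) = -2*o^4 + 2*o^3 + 4*o^2 + 2*o - 3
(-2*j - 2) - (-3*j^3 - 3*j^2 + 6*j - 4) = 3*j^3 + 3*j^2 - 8*j + 2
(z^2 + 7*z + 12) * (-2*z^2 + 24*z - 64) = -2*z^4 + 10*z^3 + 80*z^2 - 160*z - 768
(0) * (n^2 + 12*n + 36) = 0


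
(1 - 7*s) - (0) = 1 - 7*s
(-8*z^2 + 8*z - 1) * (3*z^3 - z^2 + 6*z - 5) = -24*z^5 + 32*z^4 - 59*z^3 + 89*z^2 - 46*z + 5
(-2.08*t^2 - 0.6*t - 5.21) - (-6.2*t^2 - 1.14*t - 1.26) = 4.12*t^2 + 0.54*t - 3.95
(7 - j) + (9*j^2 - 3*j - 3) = 9*j^2 - 4*j + 4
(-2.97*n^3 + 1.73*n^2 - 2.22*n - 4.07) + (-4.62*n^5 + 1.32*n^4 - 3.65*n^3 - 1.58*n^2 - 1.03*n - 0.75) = -4.62*n^5 + 1.32*n^4 - 6.62*n^3 + 0.15*n^2 - 3.25*n - 4.82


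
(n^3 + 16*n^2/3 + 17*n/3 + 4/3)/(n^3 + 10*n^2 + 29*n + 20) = (n + 1/3)/(n + 5)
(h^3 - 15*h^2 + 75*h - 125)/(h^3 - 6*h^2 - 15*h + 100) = (h - 5)/(h + 4)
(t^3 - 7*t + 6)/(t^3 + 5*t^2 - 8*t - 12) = (t^2 + 2*t - 3)/(t^2 + 7*t + 6)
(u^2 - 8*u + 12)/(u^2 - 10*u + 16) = (u - 6)/(u - 8)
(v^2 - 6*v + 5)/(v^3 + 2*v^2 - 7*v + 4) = (v - 5)/(v^2 + 3*v - 4)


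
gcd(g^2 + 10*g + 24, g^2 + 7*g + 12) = g + 4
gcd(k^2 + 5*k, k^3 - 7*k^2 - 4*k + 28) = 1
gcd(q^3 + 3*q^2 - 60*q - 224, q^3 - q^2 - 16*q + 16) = q + 4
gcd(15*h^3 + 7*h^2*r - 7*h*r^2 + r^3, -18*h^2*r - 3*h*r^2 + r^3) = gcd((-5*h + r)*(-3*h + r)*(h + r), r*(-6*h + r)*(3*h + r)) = 1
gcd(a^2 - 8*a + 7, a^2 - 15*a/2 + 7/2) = a - 7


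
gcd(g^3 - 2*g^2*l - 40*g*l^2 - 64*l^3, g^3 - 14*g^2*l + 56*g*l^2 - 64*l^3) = g - 8*l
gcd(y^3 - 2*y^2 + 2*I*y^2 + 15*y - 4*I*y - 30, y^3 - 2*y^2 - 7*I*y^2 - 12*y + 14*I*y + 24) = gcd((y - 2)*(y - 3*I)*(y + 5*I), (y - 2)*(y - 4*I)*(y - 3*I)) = y^2 + y*(-2 - 3*I) + 6*I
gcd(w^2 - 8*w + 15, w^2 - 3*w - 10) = w - 5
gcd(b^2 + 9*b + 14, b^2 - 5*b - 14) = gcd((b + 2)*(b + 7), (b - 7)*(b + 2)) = b + 2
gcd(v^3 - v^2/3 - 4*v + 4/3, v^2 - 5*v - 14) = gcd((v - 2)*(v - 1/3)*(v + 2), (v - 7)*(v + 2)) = v + 2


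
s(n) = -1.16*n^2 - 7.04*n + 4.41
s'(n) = -2.32*n - 7.04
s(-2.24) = 14.36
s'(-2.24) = -1.84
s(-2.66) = 14.93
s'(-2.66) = -0.87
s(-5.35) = 8.87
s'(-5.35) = 5.37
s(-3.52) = 14.82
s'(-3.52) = 1.13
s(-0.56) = 7.99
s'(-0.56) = -5.74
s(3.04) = -27.71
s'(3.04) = -14.09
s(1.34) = -7.11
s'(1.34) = -10.15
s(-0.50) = 7.64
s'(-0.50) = -5.88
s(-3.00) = 15.09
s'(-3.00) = -0.08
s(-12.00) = -78.15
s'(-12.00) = 20.80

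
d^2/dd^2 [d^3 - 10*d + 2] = 6*d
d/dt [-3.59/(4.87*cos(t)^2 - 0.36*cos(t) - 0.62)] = (1.2924 - 34.9666*cos(t))*sin(t)/(-4.87*cos(t)^2 + 0.36*cos(t) + 0.62)^2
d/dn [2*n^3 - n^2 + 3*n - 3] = 6*n^2 - 2*n + 3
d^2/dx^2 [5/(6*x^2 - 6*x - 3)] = 20*(2*x^2 - 2*x - 2*(2*x - 1)^2 - 1)/(3*(-2*x^2 + 2*x + 1)^3)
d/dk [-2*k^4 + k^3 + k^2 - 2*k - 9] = -8*k^3 + 3*k^2 + 2*k - 2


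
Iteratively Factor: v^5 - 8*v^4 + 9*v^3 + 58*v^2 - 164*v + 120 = (v - 5)*(v^4 - 3*v^3 - 6*v^2 + 28*v - 24) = (v - 5)*(v - 2)*(v^3 - v^2 - 8*v + 12) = (v - 5)*(v - 2)*(v + 3)*(v^2 - 4*v + 4) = (v - 5)*(v - 2)^2*(v + 3)*(v - 2)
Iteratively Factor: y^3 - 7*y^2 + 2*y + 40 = (y - 4)*(y^2 - 3*y - 10) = (y - 4)*(y + 2)*(y - 5)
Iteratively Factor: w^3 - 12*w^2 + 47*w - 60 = (w - 4)*(w^2 - 8*w + 15) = (w - 5)*(w - 4)*(w - 3)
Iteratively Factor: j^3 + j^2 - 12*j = (j - 3)*(j^2 + 4*j) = (j - 3)*(j + 4)*(j)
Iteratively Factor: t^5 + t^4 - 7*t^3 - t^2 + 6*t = (t + 3)*(t^4 - 2*t^3 - t^2 + 2*t) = t*(t + 3)*(t^3 - 2*t^2 - t + 2) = t*(t - 2)*(t + 3)*(t^2 - 1) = t*(t - 2)*(t - 1)*(t + 3)*(t + 1)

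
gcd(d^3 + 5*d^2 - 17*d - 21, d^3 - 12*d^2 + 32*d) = 1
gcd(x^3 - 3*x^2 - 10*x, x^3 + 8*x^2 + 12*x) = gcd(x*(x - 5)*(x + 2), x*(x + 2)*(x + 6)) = x^2 + 2*x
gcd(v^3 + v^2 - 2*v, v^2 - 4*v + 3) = v - 1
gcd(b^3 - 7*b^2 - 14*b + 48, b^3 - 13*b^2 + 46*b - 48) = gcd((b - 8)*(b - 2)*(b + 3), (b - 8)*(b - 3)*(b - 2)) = b^2 - 10*b + 16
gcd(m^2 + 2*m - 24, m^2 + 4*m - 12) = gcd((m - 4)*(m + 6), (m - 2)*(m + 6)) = m + 6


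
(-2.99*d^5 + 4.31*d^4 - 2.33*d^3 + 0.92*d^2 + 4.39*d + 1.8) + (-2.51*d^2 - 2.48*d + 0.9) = -2.99*d^5 + 4.31*d^4 - 2.33*d^3 - 1.59*d^2 + 1.91*d + 2.7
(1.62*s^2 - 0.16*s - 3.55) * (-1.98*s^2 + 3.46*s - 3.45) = -3.2076*s^4 + 5.922*s^3 + 0.886399999999999*s^2 - 11.731*s + 12.2475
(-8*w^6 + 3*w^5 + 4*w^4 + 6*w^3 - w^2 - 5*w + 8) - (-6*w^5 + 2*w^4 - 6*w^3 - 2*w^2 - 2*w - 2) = -8*w^6 + 9*w^5 + 2*w^4 + 12*w^3 + w^2 - 3*w + 10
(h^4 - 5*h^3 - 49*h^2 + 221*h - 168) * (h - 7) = h^5 - 12*h^4 - 14*h^3 + 564*h^2 - 1715*h + 1176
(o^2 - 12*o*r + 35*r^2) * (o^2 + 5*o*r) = o^4 - 7*o^3*r - 25*o^2*r^2 + 175*o*r^3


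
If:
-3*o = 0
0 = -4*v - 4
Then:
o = 0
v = -1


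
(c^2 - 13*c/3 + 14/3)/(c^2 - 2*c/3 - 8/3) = (3*c - 7)/(3*c + 4)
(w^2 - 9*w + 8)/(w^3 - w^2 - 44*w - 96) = (w - 1)/(w^2 + 7*w + 12)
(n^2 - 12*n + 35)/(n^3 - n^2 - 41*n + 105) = (n - 7)/(n^2 + 4*n - 21)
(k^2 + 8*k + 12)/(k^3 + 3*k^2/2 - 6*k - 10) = 2*(k + 6)/(2*k^2 - k - 10)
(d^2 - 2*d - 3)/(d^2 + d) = (d - 3)/d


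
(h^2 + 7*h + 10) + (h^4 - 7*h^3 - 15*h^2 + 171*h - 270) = h^4 - 7*h^3 - 14*h^2 + 178*h - 260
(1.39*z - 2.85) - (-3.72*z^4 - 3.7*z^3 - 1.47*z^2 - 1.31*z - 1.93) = 3.72*z^4 + 3.7*z^3 + 1.47*z^2 + 2.7*z - 0.92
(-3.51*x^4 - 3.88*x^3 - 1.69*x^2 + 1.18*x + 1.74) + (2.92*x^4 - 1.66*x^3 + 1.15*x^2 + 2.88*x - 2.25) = -0.59*x^4 - 5.54*x^3 - 0.54*x^2 + 4.06*x - 0.51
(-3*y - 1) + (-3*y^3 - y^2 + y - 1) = -3*y^3 - y^2 - 2*y - 2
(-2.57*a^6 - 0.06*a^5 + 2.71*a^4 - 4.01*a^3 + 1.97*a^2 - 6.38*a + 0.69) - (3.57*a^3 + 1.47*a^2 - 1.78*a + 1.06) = -2.57*a^6 - 0.06*a^5 + 2.71*a^4 - 7.58*a^3 + 0.5*a^2 - 4.6*a - 0.37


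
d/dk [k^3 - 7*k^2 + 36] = k*(3*k - 14)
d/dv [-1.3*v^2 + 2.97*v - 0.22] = 2.97 - 2.6*v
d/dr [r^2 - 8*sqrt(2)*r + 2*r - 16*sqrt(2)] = 2*r - 8*sqrt(2) + 2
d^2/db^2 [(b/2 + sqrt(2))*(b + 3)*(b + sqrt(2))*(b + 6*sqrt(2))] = 6*b^2 + 9*b + 27*sqrt(2)*b + 27*sqrt(2) + 40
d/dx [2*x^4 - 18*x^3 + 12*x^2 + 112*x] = 8*x^3 - 54*x^2 + 24*x + 112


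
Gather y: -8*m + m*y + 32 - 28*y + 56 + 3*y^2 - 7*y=-8*m + 3*y^2 + y*(m - 35) + 88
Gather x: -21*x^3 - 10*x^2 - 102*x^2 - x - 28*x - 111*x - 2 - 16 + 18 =-21*x^3 - 112*x^2 - 140*x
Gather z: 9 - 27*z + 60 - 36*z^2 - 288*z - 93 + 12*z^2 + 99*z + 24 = -24*z^2 - 216*z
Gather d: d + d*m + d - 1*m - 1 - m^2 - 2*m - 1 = d*(m + 2) - m^2 - 3*m - 2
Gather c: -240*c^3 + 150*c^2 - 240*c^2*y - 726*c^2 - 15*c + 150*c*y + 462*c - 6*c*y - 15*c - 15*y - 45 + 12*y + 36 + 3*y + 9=-240*c^3 + c^2*(-240*y - 576) + c*(144*y + 432)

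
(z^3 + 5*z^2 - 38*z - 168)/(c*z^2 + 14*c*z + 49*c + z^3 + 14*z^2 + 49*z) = (z^2 - 2*z - 24)/(c*z + 7*c + z^2 + 7*z)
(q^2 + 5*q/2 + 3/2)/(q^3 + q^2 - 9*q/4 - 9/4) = 2/(2*q - 3)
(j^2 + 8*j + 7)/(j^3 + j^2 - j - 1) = (j + 7)/(j^2 - 1)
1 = 1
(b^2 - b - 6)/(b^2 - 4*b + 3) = (b + 2)/(b - 1)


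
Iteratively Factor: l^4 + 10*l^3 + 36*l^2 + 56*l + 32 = (l + 4)*(l^3 + 6*l^2 + 12*l + 8) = (l + 2)*(l + 4)*(l^2 + 4*l + 4) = (l + 2)^2*(l + 4)*(l + 2)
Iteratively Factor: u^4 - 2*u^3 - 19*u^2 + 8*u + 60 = (u - 2)*(u^3 - 19*u - 30) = (u - 2)*(u + 2)*(u^2 - 2*u - 15) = (u - 5)*(u - 2)*(u + 2)*(u + 3)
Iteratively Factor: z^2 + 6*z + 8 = (z + 2)*(z + 4)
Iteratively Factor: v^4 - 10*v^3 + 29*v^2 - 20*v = (v - 1)*(v^3 - 9*v^2 + 20*v) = (v - 5)*(v - 1)*(v^2 - 4*v) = v*(v - 5)*(v - 1)*(v - 4)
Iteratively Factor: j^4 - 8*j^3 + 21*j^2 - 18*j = (j - 3)*(j^3 - 5*j^2 + 6*j) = (j - 3)*(j - 2)*(j^2 - 3*j) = (j - 3)^2*(j - 2)*(j)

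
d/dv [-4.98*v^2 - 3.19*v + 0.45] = -9.96*v - 3.19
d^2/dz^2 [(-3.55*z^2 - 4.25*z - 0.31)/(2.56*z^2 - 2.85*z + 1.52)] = (-107.5072*z^3 + 70.692864*z^2 + 112.79616*z - 55.849246)/(16.777216*z^6 - 56.03328*z^5 + 92.265216*z^4 - 89.688645*z^3 + 54.782472*z^2 - 19.75392*z + 3.511808)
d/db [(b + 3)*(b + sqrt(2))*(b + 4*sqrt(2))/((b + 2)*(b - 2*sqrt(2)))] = (b^4 - 4*sqrt(2)*b^3 + 4*b^3 - 23*sqrt(2)*b^2 - 22*b^2 - 128*b - 24*sqrt(2)*b - 168 + 16*sqrt(2))/(b^4 - 4*sqrt(2)*b^3 + 4*b^3 - 16*sqrt(2)*b^2 + 12*b^2 - 16*sqrt(2)*b + 32*b + 32)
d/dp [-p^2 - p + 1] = -2*p - 1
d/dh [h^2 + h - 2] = 2*h + 1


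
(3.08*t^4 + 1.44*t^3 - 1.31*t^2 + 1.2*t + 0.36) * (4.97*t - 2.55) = 15.3076*t^5 - 0.6972*t^4 - 10.1827*t^3 + 9.3045*t^2 - 1.2708*t - 0.918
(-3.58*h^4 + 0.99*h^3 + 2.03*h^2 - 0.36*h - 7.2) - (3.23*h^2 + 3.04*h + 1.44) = -3.58*h^4 + 0.99*h^3 - 1.2*h^2 - 3.4*h - 8.64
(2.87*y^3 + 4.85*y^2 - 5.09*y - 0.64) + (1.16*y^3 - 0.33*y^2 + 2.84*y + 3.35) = 4.03*y^3 + 4.52*y^2 - 2.25*y + 2.71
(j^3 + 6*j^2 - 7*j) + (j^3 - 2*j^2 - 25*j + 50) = 2*j^3 + 4*j^2 - 32*j + 50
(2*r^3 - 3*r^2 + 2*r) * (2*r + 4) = 4*r^4 + 2*r^3 - 8*r^2 + 8*r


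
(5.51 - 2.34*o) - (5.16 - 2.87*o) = 0.53*o + 0.35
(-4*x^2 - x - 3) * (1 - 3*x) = 12*x^3 - x^2 + 8*x - 3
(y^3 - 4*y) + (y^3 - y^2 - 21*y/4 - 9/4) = 2*y^3 - y^2 - 37*y/4 - 9/4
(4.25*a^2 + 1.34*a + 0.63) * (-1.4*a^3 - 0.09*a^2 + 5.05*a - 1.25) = -5.95*a^5 - 2.2585*a^4 + 20.4599*a^3 + 1.3978*a^2 + 1.5065*a - 0.7875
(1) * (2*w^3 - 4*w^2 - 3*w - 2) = 2*w^3 - 4*w^2 - 3*w - 2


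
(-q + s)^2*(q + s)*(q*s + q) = q^4*s + q^4 - q^3*s^2 - q^3*s - q^2*s^3 - q^2*s^2 + q*s^4 + q*s^3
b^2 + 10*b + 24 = (b + 4)*(b + 6)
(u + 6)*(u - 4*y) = u^2 - 4*u*y + 6*u - 24*y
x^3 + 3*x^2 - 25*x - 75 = (x - 5)*(x + 3)*(x + 5)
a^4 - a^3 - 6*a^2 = a^2*(a - 3)*(a + 2)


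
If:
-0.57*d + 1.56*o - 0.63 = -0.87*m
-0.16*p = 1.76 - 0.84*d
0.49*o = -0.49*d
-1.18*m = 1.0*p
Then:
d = 1.25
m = 3.78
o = -1.25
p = -4.46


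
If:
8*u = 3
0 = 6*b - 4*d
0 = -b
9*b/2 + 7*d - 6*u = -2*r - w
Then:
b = 0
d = 0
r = 9/8 - w/2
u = 3/8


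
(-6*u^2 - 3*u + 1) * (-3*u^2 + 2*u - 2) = 18*u^4 - 3*u^3 + 3*u^2 + 8*u - 2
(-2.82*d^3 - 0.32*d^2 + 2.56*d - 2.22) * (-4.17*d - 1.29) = 11.7594*d^4 + 4.9722*d^3 - 10.2624*d^2 + 5.955*d + 2.8638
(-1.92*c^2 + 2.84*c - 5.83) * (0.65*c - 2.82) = -1.248*c^3 + 7.2604*c^2 - 11.7983*c + 16.4406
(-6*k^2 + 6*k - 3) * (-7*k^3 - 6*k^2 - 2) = 42*k^5 - 6*k^4 - 15*k^3 + 30*k^2 - 12*k + 6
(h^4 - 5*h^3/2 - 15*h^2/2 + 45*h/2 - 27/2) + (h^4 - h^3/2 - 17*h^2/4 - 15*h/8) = 2*h^4 - 3*h^3 - 47*h^2/4 + 165*h/8 - 27/2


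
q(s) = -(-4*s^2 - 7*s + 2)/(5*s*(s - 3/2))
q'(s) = -(-8*s - 7)/(5*s*(s - 3/2)) + (-4*s^2 - 7*s + 2)/(5*s*(s - 3/2)^2) + (-4*s^2 - 7*s + 2)/(5*s^2*(s - 3/2))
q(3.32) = 2.16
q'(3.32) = -0.73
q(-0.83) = -0.52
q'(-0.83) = -0.82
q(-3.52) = 0.26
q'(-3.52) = -0.11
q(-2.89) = 0.18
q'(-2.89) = -0.15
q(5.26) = 1.47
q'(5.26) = -0.17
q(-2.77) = 0.16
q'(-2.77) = -0.16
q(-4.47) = 0.35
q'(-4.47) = -0.08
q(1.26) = -8.71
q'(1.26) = -40.68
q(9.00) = 1.14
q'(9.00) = -0.04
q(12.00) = 1.04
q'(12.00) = -0.02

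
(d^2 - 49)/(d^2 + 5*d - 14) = (d - 7)/(d - 2)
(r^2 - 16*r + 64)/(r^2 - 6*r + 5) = (r^2 - 16*r + 64)/(r^2 - 6*r + 5)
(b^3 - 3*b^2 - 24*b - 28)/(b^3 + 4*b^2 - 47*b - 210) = (b^2 + 4*b + 4)/(b^2 + 11*b + 30)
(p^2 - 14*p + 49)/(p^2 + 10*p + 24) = (p^2 - 14*p + 49)/(p^2 + 10*p + 24)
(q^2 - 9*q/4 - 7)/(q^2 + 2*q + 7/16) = 4*(q - 4)/(4*q + 1)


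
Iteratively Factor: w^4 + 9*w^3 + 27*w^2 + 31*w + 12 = (w + 1)*(w^3 + 8*w^2 + 19*w + 12) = (w + 1)*(w + 3)*(w^2 + 5*w + 4) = (w + 1)^2*(w + 3)*(w + 4)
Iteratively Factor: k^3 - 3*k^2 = (k - 3)*(k^2) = k*(k - 3)*(k)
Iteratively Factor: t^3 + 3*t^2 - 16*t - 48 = (t + 4)*(t^2 - t - 12) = (t + 3)*(t + 4)*(t - 4)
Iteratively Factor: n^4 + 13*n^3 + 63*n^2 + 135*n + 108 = (n + 3)*(n^3 + 10*n^2 + 33*n + 36) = (n + 3)^2*(n^2 + 7*n + 12) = (n + 3)^3*(n + 4)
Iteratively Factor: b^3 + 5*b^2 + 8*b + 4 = (b + 2)*(b^2 + 3*b + 2) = (b + 1)*(b + 2)*(b + 2)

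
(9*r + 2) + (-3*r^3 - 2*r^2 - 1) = -3*r^3 - 2*r^2 + 9*r + 1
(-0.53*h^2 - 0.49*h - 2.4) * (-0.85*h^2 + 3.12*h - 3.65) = 0.4505*h^4 - 1.2371*h^3 + 2.4457*h^2 - 5.6995*h + 8.76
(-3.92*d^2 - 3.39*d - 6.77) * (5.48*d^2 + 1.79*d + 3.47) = -21.4816*d^4 - 25.594*d^3 - 56.7701*d^2 - 23.8816*d - 23.4919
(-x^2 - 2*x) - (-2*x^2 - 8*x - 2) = x^2 + 6*x + 2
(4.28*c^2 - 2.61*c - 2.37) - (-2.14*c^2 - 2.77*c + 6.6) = 6.42*c^2 + 0.16*c - 8.97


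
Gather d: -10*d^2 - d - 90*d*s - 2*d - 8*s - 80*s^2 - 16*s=-10*d^2 + d*(-90*s - 3) - 80*s^2 - 24*s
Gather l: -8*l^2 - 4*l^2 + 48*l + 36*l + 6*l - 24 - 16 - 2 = -12*l^2 + 90*l - 42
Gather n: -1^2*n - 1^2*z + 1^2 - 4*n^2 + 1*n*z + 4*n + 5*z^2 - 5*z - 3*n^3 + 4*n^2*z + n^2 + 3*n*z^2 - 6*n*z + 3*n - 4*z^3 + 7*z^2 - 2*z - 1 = -3*n^3 + n^2*(4*z - 3) + n*(3*z^2 - 5*z + 6) - 4*z^3 + 12*z^2 - 8*z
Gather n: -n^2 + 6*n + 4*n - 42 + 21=-n^2 + 10*n - 21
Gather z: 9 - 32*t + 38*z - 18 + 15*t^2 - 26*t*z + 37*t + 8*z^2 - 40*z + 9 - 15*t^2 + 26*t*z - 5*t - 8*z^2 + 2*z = 0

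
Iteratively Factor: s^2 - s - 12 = (s - 4)*(s + 3)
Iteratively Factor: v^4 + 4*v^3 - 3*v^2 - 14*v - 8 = (v - 2)*(v^3 + 6*v^2 + 9*v + 4) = (v - 2)*(v + 1)*(v^2 + 5*v + 4) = (v - 2)*(v + 1)*(v + 4)*(v + 1)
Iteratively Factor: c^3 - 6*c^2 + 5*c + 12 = (c - 4)*(c^2 - 2*c - 3) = (c - 4)*(c + 1)*(c - 3)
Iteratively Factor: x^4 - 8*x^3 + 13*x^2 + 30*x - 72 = (x - 3)*(x^3 - 5*x^2 - 2*x + 24) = (x - 3)^2*(x^2 - 2*x - 8) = (x - 3)^2*(x + 2)*(x - 4)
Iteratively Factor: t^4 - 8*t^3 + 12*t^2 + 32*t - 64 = (t - 4)*(t^3 - 4*t^2 - 4*t + 16) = (t - 4)*(t + 2)*(t^2 - 6*t + 8) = (t - 4)^2*(t + 2)*(t - 2)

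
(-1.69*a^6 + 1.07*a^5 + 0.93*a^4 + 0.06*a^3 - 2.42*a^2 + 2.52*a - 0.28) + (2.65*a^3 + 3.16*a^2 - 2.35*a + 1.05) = -1.69*a^6 + 1.07*a^5 + 0.93*a^4 + 2.71*a^3 + 0.74*a^2 + 0.17*a + 0.77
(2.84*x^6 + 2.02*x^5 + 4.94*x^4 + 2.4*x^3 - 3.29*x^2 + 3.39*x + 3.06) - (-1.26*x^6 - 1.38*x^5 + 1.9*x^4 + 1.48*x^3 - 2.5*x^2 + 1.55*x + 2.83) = 4.1*x^6 + 3.4*x^5 + 3.04*x^4 + 0.92*x^3 - 0.79*x^2 + 1.84*x + 0.23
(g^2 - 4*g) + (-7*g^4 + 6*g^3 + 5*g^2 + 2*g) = -7*g^4 + 6*g^3 + 6*g^2 - 2*g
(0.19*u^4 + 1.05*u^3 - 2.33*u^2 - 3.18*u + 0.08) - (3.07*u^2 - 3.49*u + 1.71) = 0.19*u^4 + 1.05*u^3 - 5.4*u^2 + 0.31*u - 1.63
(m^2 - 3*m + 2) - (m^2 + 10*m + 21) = -13*m - 19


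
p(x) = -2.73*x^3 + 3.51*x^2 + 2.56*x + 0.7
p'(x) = -8.19*x^2 + 7.02*x + 2.56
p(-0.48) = 0.58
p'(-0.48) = -2.70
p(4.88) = -220.48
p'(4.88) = -158.22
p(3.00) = -33.74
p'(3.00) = -50.09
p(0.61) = 2.95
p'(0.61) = 3.79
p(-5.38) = 513.64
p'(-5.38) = -272.26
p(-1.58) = 16.19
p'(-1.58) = -28.98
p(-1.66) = 18.61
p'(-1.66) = -31.66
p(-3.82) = 194.32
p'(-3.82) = -143.77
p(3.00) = -33.74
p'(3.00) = -50.09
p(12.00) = -4180.58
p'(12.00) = -1092.56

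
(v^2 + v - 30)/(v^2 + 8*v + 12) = (v - 5)/(v + 2)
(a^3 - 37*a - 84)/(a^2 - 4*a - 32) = (a^2 - 4*a - 21)/(a - 8)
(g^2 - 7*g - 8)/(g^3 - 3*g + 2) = (g^2 - 7*g - 8)/(g^3 - 3*g + 2)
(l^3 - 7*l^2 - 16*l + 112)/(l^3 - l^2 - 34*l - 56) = (l - 4)/(l + 2)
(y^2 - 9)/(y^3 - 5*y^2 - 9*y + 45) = 1/(y - 5)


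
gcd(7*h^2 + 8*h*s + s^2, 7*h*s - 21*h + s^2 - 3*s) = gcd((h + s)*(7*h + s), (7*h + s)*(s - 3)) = 7*h + s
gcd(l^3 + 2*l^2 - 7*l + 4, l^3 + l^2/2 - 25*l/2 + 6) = l + 4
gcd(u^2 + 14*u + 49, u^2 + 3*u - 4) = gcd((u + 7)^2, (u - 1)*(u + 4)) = 1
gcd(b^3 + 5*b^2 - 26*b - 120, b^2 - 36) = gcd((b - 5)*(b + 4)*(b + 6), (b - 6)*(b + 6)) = b + 6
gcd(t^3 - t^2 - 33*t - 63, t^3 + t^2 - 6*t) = t + 3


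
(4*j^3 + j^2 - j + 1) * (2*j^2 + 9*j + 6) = 8*j^5 + 38*j^4 + 31*j^3 - j^2 + 3*j + 6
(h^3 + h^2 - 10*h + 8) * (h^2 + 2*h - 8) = h^5 + 3*h^4 - 16*h^3 - 20*h^2 + 96*h - 64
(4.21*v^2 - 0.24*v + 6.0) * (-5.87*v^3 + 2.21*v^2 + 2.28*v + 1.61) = -24.7127*v^5 + 10.7129*v^4 - 26.1516*v^3 + 19.4909*v^2 + 13.2936*v + 9.66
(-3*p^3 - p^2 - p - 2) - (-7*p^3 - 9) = 4*p^3 - p^2 - p + 7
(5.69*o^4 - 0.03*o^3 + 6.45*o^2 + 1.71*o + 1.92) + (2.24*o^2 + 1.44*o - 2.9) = 5.69*o^4 - 0.03*o^3 + 8.69*o^2 + 3.15*o - 0.98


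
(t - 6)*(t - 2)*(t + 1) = t^3 - 7*t^2 + 4*t + 12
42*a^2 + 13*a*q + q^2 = (6*a + q)*(7*a + q)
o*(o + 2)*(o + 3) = o^3 + 5*o^2 + 6*o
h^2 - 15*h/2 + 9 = (h - 6)*(h - 3/2)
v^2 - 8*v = v*(v - 8)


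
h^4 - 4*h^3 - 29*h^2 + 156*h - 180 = (h - 5)*(h - 3)*(h - 2)*(h + 6)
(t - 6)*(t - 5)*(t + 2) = t^3 - 9*t^2 + 8*t + 60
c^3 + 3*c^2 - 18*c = c*(c - 3)*(c + 6)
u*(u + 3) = u^2 + 3*u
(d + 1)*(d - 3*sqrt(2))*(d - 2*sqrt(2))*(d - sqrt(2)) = d^4 - 6*sqrt(2)*d^3 + d^3 - 6*sqrt(2)*d^2 + 22*d^2 - 12*sqrt(2)*d + 22*d - 12*sqrt(2)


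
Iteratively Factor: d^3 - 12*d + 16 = (d - 2)*(d^2 + 2*d - 8) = (d - 2)^2*(d + 4)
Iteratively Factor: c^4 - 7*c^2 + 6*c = (c - 2)*(c^3 + 2*c^2 - 3*c) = (c - 2)*(c - 1)*(c^2 + 3*c) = c*(c - 2)*(c - 1)*(c + 3)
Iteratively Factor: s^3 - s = (s + 1)*(s^2 - s) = (s - 1)*(s + 1)*(s)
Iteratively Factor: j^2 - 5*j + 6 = (j - 3)*(j - 2)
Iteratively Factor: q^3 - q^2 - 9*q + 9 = (q - 1)*(q^2 - 9) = (q - 3)*(q - 1)*(q + 3)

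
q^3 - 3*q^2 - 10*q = q*(q - 5)*(q + 2)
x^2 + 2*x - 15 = (x - 3)*(x + 5)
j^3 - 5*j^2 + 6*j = j*(j - 3)*(j - 2)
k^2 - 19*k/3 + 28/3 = (k - 4)*(k - 7/3)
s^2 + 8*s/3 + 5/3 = (s + 1)*(s + 5/3)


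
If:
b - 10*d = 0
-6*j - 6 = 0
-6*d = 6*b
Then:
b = 0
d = 0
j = -1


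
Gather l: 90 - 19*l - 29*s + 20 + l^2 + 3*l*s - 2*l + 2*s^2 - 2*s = l^2 + l*(3*s - 21) + 2*s^2 - 31*s + 110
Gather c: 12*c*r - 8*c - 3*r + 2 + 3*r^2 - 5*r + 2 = c*(12*r - 8) + 3*r^2 - 8*r + 4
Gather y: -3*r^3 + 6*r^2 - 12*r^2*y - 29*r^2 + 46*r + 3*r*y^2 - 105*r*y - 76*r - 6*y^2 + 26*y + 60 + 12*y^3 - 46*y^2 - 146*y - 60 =-3*r^3 - 23*r^2 - 30*r + 12*y^3 + y^2*(3*r - 52) + y*(-12*r^2 - 105*r - 120)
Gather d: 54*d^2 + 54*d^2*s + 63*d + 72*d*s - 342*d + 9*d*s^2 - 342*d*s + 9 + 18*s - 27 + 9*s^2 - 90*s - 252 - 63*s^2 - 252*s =d^2*(54*s + 54) + d*(9*s^2 - 270*s - 279) - 54*s^2 - 324*s - 270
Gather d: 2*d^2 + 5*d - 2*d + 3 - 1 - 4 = 2*d^2 + 3*d - 2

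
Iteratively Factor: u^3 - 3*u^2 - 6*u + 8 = (u - 4)*(u^2 + u - 2) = (u - 4)*(u + 2)*(u - 1)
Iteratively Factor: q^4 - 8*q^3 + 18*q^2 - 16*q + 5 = (q - 5)*(q^3 - 3*q^2 + 3*q - 1) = (q - 5)*(q - 1)*(q^2 - 2*q + 1) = (q - 5)*(q - 1)^2*(q - 1)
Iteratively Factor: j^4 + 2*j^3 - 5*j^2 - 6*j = (j - 2)*(j^3 + 4*j^2 + 3*j) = j*(j - 2)*(j^2 + 4*j + 3) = j*(j - 2)*(j + 1)*(j + 3)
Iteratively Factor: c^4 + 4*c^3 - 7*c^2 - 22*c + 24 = (c - 2)*(c^3 + 6*c^2 + 5*c - 12) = (c - 2)*(c + 3)*(c^2 + 3*c - 4) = (c - 2)*(c - 1)*(c + 3)*(c + 4)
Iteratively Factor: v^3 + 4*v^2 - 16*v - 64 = (v + 4)*(v^2 - 16) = (v - 4)*(v + 4)*(v + 4)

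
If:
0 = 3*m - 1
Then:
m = 1/3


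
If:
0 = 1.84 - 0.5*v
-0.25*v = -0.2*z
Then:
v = 3.68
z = 4.60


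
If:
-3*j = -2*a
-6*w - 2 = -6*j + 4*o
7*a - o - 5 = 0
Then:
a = 3/4 - w/4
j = 1/2 - w/6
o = 1/4 - 7*w/4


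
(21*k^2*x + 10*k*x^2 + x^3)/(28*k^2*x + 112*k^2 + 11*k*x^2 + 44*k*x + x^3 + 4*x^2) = x*(3*k + x)/(4*k*x + 16*k + x^2 + 4*x)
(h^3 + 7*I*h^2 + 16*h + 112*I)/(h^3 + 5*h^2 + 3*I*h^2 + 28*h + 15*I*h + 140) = (h + 4*I)/(h + 5)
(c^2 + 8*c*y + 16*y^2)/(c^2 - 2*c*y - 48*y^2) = (-c^2 - 8*c*y - 16*y^2)/(-c^2 + 2*c*y + 48*y^2)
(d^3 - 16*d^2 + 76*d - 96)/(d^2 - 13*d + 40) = (d^2 - 8*d + 12)/(d - 5)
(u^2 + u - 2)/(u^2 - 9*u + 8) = (u + 2)/(u - 8)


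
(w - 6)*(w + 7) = w^2 + w - 42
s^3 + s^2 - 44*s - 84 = (s - 7)*(s + 2)*(s + 6)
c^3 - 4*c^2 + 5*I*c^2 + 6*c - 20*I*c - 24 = (c - 4)*(c - I)*(c + 6*I)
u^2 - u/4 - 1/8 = (u - 1/2)*(u + 1/4)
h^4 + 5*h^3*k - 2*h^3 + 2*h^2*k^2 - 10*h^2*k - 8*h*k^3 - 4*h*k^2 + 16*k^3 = (h - 2)*(h - k)*(h + 2*k)*(h + 4*k)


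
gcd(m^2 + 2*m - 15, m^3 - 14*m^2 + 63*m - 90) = m - 3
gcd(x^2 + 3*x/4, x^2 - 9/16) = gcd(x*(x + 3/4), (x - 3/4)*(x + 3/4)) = x + 3/4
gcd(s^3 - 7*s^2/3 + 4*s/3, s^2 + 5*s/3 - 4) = s - 4/3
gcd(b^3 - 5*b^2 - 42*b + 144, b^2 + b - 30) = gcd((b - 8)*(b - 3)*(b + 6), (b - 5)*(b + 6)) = b + 6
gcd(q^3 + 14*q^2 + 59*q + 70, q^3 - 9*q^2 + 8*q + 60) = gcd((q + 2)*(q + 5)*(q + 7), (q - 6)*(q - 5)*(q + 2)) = q + 2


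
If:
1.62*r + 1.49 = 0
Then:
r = -0.92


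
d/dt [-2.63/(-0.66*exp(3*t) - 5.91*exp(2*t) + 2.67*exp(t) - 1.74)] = (-5.2074*exp(2*t) - 31.0866*exp(t) + 7.0221)*exp(t)/(0.66*exp(3*t) + 5.91*exp(2*t) - 2.67*exp(t) + 1.74)^2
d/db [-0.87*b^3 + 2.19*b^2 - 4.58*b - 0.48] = -2.61*b^2 + 4.38*b - 4.58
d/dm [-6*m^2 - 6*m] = -12*m - 6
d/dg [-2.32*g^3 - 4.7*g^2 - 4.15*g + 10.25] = -6.96*g^2 - 9.4*g - 4.15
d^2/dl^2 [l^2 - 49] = 2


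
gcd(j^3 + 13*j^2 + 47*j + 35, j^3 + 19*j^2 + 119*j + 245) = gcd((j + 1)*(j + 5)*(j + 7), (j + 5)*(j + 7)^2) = j^2 + 12*j + 35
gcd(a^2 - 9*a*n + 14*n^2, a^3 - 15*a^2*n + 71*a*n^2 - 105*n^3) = a - 7*n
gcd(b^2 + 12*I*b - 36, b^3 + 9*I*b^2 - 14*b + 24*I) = b + 6*I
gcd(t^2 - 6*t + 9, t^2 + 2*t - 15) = t - 3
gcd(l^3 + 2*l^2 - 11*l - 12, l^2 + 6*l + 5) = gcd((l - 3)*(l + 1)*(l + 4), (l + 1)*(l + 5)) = l + 1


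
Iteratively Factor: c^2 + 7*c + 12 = (c + 4)*(c + 3)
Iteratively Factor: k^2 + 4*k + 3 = (k + 3)*(k + 1)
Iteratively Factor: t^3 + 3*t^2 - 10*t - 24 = (t - 3)*(t^2 + 6*t + 8) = (t - 3)*(t + 4)*(t + 2)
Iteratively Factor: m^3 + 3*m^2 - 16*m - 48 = (m - 4)*(m^2 + 7*m + 12) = (m - 4)*(m + 3)*(m + 4)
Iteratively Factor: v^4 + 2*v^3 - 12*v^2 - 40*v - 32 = (v + 2)*(v^3 - 12*v - 16) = (v + 2)^2*(v^2 - 2*v - 8) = (v - 4)*(v + 2)^2*(v + 2)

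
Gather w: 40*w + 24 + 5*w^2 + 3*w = 5*w^2 + 43*w + 24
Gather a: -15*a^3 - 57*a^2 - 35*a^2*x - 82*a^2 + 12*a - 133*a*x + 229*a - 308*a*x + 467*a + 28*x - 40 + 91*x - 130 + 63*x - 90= -15*a^3 + a^2*(-35*x - 139) + a*(708 - 441*x) + 182*x - 260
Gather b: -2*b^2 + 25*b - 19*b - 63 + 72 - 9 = -2*b^2 + 6*b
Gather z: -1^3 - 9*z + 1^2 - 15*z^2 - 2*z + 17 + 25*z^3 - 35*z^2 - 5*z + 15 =25*z^3 - 50*z^2 - 16*z + 32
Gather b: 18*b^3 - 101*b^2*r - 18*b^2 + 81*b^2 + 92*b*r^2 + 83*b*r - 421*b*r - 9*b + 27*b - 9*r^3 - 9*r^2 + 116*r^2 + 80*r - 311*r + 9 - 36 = 18*b^3 + b^2*(63 - 101*r) + b*(92*r^2 - 338*r + 18) - 9*r^3 + 107*r^2 - 231*r - 27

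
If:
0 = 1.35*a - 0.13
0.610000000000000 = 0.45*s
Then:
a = 0.10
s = 1.36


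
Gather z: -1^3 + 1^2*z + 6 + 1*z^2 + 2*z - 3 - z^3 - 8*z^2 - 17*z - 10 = -z^3 - 7*z^2 - 14*z - 8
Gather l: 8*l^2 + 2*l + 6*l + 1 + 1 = 8*l^2 + 8*l + 2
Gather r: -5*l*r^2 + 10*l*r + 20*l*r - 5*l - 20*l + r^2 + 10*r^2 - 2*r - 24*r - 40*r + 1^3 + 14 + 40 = -25*l + r^2*(11 - 5*l) + r*(30*l - 66) + 55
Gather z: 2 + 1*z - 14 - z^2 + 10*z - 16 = -z^2 + 11*z - 28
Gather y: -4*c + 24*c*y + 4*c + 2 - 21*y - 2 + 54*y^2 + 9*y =54*y^2 + y*(24*c - 12)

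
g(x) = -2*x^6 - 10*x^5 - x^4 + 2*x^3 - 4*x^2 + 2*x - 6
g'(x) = -12*x^5 - 50*x^4 - 4*x^3 + 6*x^2 - 8*x + 2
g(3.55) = -9760.01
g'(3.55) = -14836.75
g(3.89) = -16007.25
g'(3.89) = -22311.61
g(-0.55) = -8.29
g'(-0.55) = 4.91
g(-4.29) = 1478.54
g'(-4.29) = 963.85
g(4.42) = -32067.08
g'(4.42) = -39588.92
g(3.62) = -10845.20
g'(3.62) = -16184.10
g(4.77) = -48640.23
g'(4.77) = -55851.32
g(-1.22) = 0.19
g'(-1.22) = -50.38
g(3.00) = -3951.00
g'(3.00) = -7042.00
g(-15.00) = -15245811.00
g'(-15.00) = 6596222.00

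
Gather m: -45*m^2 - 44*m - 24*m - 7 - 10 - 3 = -45*m^2 - 68*m - 20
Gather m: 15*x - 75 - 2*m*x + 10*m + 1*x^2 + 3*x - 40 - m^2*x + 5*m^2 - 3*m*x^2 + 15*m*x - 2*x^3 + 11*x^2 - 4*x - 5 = m^2*(5 - x) + m*(-3*x^2 + 13*x + 10) - 2*x^3 + 12*x^2 + 14*x - 120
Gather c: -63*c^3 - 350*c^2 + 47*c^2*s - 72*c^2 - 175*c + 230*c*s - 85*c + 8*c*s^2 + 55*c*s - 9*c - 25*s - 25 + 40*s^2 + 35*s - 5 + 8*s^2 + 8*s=-63*c^3 + c^2*(47*s - 422) + c*(8*s^2 + 285*s - 269) + 48*s^2 + 18*s - 30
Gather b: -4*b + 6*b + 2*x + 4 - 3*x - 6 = 2*b - x - 2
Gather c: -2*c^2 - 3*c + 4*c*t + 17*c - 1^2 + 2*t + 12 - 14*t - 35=-2*c^2 + c*(4*t + 14) - 12*t - 24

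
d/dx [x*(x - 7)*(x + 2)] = 3*x^2 - 10*x - 14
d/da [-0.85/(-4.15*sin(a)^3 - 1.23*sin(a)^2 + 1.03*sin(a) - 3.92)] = (-10.5825*sin(a)^2 - 2.091*sin(a) + 0.8755)*cos(a)/(4.15*sin(a)^3 + 1.23*sin(a)^2 - 1.03*sin(a) + 3.92)^2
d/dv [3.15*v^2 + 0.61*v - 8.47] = 6.3*v + 0.61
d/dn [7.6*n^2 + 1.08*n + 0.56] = 15.2*n + 1.08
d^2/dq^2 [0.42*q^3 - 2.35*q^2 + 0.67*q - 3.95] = 2.52*q - 4.7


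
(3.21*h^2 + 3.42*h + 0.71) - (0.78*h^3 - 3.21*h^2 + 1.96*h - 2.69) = -0.78*h^3 + 6.42*h^2 + 1.46*h + 3.4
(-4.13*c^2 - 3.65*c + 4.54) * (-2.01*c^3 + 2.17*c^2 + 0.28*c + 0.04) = 8.3013*c^5 - 1.6256*c^4 - 18.2023*c^3 + 8.6646*c^2 + 1.1252*c + 0.1816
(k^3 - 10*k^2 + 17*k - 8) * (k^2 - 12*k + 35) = k^5 - 22*k^4 + 172*k^3 - 562*k^2 + 691*k - 280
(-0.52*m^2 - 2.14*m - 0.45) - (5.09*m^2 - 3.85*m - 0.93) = -5.61*m^2 + 1.71*m + 0.48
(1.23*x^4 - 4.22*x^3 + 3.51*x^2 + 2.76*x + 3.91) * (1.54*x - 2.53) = 1.8942*x^5 - 9.6107*x^4 + 16.082*x^3 - 4.6299*x^2 - 0.961399999999998*x - 9.8923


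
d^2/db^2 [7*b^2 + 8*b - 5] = 14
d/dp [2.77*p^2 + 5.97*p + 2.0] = 5.54*p + 5.97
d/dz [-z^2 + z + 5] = 1 - 2*z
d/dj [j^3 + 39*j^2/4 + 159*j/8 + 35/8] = 3*j^2 + 39*j/2 + 159/8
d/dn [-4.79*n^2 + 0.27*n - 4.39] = 0.27 - 9.58*n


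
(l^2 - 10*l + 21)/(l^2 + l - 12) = (l - 7)/(l + 4)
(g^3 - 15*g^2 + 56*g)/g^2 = g - 15 + 56/g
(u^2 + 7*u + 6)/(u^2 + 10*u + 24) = (u + 1)/(u + 4)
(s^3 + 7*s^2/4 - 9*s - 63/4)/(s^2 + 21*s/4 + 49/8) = 2*(s^2 - 9)/(2*s + 7)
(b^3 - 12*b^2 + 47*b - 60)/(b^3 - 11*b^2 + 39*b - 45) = (b - 4)/(b - 3)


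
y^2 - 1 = (y - 1)*(y + 1)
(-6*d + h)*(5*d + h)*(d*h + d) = -30*d^3*h - 30*d^3 - d^2*h^2 - d^2*h + d*h^3 + d*h^2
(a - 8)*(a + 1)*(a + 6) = a^3 - a^2 - 50*a - 48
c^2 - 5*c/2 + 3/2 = (c - 3/2)*(c - 1)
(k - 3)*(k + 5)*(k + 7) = k^3 + 9*k^2 - k - 105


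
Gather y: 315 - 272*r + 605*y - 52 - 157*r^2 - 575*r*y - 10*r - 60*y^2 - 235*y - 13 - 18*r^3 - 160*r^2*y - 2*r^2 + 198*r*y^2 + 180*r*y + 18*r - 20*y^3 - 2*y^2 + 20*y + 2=-18*r^3 - 159*r^2 - 264*r - 20*y^3 + y^2*(198*r - 62) + y*(-160*r^2 - 395*r + 390) + 252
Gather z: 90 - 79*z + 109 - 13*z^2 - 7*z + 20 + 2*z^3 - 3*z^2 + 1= 2*z^3 - 16*z^2 - 86*z + 220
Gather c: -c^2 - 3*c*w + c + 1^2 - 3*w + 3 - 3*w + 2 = -c^2 + c*(1 - 3*w) - 6*w + 6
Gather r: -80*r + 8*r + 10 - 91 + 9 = -72*r - 72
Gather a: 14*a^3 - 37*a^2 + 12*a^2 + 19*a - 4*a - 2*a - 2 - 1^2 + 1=14*a^3 - 25*a^2 + 13*a - 2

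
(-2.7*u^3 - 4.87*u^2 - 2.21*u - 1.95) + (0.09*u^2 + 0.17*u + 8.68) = -2.7*u^3 - 4.78*u^2 - 2.04*u + 6.73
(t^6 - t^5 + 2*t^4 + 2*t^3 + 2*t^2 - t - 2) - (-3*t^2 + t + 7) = t^6 - t^5 + 2*t^4 + 2*t^3 + 5*t^2 - 2*t - 9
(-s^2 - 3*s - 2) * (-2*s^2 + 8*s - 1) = 2*s^4 - 2*s^3 - 19*s^2 - 13*s + 2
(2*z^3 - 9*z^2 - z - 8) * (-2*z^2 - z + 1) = -4*z^5 + 16*z^4 + 13*z^3 + 8*z^2 + 7*z - 8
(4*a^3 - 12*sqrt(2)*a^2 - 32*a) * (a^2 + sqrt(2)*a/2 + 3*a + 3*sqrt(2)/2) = 4*a^5 - 10*sqrt(2)*a^4 + 12*a^4 - 44*a^3 - 30*sqrt(2)*a^3 - 132*a^2 - 16*sqrt(2)*a^2 - 48*sqrt(2)*a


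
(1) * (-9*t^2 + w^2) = -9*t^2 + w^2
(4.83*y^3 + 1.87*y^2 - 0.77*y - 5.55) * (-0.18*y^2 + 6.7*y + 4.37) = -0.8694*y^5 + 32.0244*y^4 + 33.7747*y^3 + 4.0119*y^2 - 40.5499*y - 24.2535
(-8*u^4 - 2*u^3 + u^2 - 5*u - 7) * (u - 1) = -8*u^5 + 6*u^4 + 3*u^3 - 6*u^2 - 2*u + 7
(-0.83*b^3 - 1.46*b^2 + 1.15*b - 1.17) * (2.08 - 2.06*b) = 1.7098*b^4 + 1.2812*b^3 - 5.4058*b^2 + 4.8022*b - 2.4336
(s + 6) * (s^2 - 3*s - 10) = s^3 + 3*s^2 - 28*s - 60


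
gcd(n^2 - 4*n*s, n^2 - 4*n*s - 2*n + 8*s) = -n + 4*s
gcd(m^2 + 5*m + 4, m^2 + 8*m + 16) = m + 4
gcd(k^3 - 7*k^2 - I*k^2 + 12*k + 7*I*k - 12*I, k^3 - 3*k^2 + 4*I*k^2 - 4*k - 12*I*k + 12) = k - 3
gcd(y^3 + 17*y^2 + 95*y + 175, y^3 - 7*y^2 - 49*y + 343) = y + 7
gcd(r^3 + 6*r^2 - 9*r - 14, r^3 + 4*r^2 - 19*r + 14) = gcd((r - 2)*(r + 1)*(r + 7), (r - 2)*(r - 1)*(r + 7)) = r^2 + 5*r - 14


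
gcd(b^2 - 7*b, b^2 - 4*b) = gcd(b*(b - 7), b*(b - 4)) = b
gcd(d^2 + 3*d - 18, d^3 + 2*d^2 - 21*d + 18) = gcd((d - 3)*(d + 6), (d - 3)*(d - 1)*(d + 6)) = d^2 + 3*d - 18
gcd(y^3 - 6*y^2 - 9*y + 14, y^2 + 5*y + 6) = y + 2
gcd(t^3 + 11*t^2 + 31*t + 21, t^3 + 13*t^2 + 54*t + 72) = t + 3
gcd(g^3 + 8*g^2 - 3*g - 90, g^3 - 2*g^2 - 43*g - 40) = g + 5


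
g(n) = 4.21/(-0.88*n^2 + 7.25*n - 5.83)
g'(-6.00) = -0.01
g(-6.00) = -0.05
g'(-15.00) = -0.00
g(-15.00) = -0.01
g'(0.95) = -338.73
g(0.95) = 15.99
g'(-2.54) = -0.06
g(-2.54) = -0.14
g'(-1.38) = -0.13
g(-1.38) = -0.24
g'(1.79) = -0.92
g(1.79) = 0.97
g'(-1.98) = -0.08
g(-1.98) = -0.18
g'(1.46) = -2.38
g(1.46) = 1.46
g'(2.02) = -0.57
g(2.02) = 0.81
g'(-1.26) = -0.15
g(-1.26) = -0.26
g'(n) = 4.21*(1.76*n - 7.25)/(-0.88*n^2 + 7.25*n - 5.83)^2 = (7.4096*n - 30.5225)/(0.88*n^2 - 7.25*n + 5.83)^2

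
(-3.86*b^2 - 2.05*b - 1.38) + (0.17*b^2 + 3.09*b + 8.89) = -3.69*b^2 + 1.04*b + 7.51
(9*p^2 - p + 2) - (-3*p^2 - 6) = 12*p^2 - p + 8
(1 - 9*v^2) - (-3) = 4 - 9*v^2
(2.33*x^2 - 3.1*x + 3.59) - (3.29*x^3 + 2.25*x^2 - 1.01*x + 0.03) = -3.29*x^3 + 0.0800000000000001*x^2 - 2.09*x + 3.56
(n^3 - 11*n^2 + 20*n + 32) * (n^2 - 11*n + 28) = n^5 - 22*n^4 + 169*n^3 - 496*n^2 + 208*n + 896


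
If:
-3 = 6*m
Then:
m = -1/2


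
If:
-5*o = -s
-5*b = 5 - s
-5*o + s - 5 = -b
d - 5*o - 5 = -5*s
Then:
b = 5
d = -115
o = 6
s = 30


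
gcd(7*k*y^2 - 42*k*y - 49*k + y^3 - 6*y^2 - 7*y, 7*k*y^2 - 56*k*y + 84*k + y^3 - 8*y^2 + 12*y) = 7*k + y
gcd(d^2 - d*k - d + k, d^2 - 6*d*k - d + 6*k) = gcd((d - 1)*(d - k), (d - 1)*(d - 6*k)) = d - 1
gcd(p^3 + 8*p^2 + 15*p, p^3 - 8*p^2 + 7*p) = p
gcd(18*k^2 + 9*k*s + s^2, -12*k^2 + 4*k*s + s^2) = 6*k + s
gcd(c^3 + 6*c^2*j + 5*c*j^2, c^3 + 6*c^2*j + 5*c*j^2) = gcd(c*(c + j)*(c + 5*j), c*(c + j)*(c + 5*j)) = c^3 + 6*c^2*j + 5*c*j^2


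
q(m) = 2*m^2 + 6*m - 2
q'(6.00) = 30.00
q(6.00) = 106.00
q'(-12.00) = -42.00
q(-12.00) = 214.00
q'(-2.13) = -2.52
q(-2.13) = -5.71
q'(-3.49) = -7.96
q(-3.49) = 1.42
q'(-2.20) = -2.80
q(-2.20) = -5.52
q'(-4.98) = -13.92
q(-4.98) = 17.72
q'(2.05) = 14.20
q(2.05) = 18.70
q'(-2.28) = -3.12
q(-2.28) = -5.28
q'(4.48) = 23.92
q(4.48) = 65.02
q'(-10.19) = -34.76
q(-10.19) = 144.53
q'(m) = 4*m + 6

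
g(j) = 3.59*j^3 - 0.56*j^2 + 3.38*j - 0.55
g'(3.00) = 96.95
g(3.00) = 101.48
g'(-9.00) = 885.83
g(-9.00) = -2693.44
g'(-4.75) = 251.70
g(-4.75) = -413.99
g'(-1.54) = 30.65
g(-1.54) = -20.19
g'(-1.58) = 32.04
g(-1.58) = -21.45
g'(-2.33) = 64.46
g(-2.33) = -56.88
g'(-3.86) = 168.17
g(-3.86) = -228.41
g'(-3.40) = 131.69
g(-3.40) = -159.62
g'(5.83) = 362.91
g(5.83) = 711.50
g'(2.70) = 78.87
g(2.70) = 75.16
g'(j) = 10.77*j^2 - 1.12*j + 3.38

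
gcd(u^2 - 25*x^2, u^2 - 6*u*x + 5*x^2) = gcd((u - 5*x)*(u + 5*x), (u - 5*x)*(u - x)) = -u + 5*x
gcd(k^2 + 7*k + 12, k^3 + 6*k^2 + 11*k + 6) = k + 3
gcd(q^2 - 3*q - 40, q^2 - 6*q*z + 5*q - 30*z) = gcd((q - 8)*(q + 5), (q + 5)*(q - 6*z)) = q + 5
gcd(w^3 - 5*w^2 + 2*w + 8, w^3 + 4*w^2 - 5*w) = 1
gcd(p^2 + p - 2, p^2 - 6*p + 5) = p - 1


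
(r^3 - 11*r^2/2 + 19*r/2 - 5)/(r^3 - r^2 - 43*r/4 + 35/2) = 2*(r - 1)/(2*r + 7)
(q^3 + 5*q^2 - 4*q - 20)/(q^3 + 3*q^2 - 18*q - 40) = (q - 2)/(q - 4)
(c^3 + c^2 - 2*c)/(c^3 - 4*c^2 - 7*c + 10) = c/(c - 5)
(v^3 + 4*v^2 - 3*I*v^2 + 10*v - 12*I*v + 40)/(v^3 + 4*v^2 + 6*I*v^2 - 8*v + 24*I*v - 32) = (v - 5*I)/(v + 4*I)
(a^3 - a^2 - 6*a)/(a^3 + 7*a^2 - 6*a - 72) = a*(a + 2)/(a^2 + 10*a + 24)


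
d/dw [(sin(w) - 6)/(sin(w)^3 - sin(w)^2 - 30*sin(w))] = -(2*sin(w) + 5)*cos(w)/((sin(w) + 5)^2*sin(w)^2)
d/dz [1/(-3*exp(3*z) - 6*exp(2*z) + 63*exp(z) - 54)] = (exp(2*z) + 4*exp(z)/3 - 7)*exp(z)/(exp(3*z) + 2*exp(2*z) - 21*exp(z) + 18)^2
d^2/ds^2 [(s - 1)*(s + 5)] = 2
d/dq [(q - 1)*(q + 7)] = 2*q + 6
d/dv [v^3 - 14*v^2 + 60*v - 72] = 3*v^2 - 28*v + 60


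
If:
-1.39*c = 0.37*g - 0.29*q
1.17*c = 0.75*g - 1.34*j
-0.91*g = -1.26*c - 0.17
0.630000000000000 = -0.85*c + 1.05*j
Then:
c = -0.55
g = -0.57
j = 0.16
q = -3.34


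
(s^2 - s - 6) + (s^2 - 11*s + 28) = 2*s^2 - 12*s + 22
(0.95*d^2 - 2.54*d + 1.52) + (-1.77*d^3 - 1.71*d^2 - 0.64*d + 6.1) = -1.77*d^3 - 0.76*d^2 - 3.18*d + 7.62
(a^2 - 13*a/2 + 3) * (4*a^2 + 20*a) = 4*a^4 - 6*a^3 - 118*a^2 + 60*a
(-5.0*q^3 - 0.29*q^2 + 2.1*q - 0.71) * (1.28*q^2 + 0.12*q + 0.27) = -6.4*q^5 - 0.9712*q^4 + 1.3032*q^3 - 0.7351*q^2 + 0.4818*q - 0.1917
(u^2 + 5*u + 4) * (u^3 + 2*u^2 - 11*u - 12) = u^5 + 7*u^4 + 3*u^3 - 59*u^2 - 104*u - 48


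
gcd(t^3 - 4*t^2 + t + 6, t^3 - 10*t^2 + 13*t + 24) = t^2 - 2*t - 3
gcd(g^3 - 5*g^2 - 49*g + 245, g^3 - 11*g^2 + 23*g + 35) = g^2 - 12*g + 35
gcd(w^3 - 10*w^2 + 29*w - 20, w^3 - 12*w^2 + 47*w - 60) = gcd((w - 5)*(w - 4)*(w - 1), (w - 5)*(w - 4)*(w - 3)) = w^2 - 9*w + 20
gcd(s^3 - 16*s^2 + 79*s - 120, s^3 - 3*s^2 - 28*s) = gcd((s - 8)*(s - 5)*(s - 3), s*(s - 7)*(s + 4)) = 1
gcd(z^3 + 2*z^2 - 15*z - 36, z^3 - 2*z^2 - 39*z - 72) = z^2 + 6*z + 9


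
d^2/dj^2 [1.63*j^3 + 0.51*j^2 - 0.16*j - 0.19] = 9.78*j + 1.02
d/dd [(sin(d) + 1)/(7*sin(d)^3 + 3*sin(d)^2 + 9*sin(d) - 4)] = -(14*sin(d)^3 + 24*sin(d)^2 + 6*sin(d) + 13)*cos(d)/(7*sin(d)^3 + 3*sin(d)^2 + 9*sin(d) - 4)^2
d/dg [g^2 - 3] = 2*g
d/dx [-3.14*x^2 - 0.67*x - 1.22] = -6.28*x - 0.67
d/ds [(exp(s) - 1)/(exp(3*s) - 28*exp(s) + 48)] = ((1 - exp(s))*(3*exp(2*s) - 28) + exp(3*s) - 28*exp(s) + 48)*exp(s)/(exp(3*s) - 28*exp(s) + 48)^2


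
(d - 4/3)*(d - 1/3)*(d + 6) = d^3 + 13*d^2/3 - 86*d/9 + 8/3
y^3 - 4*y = y*(y - 2)*(y + 2)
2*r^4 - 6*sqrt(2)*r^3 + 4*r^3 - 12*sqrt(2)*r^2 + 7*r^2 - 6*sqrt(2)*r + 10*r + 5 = (r - 5*sqrt(2)/2)*(r - sqrt(2)/2)*(sqrt(2)*r + sqrt(2))^2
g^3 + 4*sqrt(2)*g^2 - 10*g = g*(g - sqrt(2))*(g + 5*sqrt(2))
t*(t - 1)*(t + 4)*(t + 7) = t^4 + 10*t^3 + 17*t^2 - 28*t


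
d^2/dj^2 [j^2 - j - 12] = 2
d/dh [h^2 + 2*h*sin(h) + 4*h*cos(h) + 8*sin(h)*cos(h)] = -4*h*sin(h) + 2*h*cos(h) + 2*h + 2*sin(h) + 4*cos(h) + 8*cos(2*h)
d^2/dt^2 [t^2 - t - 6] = 2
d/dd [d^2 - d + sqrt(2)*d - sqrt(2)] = 2*d - 1 + sqrt(2)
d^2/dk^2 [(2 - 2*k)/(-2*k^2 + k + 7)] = 4*(3*(1 - 2*k)*(-2*k^2 + k + 7) - (k - 1)*(4*k - 1)^2)/(-2*k^2 + k + 7)^3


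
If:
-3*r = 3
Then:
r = -1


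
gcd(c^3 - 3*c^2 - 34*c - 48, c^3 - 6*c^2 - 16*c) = c^2 - 6*c - 16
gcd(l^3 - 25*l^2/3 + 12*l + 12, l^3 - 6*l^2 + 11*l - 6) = l - 3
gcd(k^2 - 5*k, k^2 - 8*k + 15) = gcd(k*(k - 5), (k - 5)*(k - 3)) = k - 5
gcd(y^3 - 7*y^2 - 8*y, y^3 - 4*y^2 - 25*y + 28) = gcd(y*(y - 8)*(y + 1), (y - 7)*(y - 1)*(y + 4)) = 1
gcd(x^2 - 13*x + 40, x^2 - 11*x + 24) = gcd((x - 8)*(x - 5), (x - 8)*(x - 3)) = x - 8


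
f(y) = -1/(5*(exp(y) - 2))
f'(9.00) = 0.00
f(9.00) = 0.00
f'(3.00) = 0.01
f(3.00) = -0.01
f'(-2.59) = 0.00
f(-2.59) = 0.10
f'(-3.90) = 0.00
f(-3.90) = 0.10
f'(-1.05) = 0.03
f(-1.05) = 0.12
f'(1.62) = 0.11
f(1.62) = -0.07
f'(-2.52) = 0.00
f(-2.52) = 0.10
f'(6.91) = 0.00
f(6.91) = -0.00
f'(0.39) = 1.08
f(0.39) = 0.38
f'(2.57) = 0.02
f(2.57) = -0.02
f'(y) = exp(y)/(5*(exp(y) - 2)^2)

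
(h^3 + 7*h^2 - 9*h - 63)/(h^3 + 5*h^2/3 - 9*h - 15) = 3*(h + 7)/(3*h + 5)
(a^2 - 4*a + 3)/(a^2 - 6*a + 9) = (a - 1)/(a - 3)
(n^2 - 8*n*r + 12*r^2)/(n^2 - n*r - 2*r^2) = (n - 6*r)/(n + r)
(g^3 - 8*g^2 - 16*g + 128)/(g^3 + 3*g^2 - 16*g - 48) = (g - 8)/(g + 3)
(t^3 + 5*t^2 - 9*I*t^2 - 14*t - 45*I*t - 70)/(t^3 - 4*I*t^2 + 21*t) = (t^2 + t*(5 - 2*I) - 10*I)/(t*(t + 3*I))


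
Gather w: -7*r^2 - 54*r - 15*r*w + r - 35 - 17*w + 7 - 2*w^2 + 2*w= -7*r^2 - 53*r - 2*w^2 + w*(-15*r - 15) - 28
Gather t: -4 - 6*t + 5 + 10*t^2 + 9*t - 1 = 10*t^2 + 3*t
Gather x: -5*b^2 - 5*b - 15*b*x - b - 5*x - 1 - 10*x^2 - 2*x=-5*b^2 - 6*b - 10*x^2 + x*(-15*b - 7) - 1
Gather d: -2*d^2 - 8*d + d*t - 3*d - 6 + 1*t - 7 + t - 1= -2*d^2 + d*(t - 11) + 2*t - 14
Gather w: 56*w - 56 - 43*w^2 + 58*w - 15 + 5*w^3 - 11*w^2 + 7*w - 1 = 5*w^3 - 54*w^2 + 121*w - 72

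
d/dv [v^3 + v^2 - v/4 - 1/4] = 3*v^2 + 2*v - 1/4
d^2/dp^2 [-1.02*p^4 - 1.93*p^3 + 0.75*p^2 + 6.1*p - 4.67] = -12.24*p^2 - 11.58*p + 1.5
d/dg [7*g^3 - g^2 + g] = 21*g^2 - 2*g + 1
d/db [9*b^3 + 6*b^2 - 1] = 3*b*(9*b + 4)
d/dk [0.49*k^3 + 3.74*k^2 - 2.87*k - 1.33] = 1.47*k^2 + 7.48*k - 2.87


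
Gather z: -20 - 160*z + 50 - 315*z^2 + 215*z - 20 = -315*z^2 + 55*z + 10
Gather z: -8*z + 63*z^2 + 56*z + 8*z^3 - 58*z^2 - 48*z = 8*z^3 + 5*z^2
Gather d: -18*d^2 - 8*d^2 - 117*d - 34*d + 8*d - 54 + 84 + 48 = -26*d^2 - 143*d + 78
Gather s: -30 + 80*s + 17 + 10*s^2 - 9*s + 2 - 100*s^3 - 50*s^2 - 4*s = -100*s^3 - 40*s^2 + 67*s - 11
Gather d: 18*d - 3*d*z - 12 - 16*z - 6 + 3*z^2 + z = d*(18 - 3*z) + 3*z^2 - 15*z - 18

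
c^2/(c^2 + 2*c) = c/(c + 2)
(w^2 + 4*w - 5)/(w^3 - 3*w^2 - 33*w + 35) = 1/(w - 7)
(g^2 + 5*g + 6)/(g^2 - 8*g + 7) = (g^2 + 5*g + 6)/(g^2 - 8*g + 7)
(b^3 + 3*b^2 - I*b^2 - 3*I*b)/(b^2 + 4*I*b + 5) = b*(b + 3)/(b + 5*I)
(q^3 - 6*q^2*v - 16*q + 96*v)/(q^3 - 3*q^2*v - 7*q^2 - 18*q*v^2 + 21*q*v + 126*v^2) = (q^2 - 16)/(q^2 + 3*q*v - 7*q - 21*v)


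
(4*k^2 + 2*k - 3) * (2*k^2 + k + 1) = 8*k^4 + 8*k^3 - k - 3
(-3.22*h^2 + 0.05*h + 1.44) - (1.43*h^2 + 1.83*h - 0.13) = -4.65*h^2 - 1.78*h + 1.57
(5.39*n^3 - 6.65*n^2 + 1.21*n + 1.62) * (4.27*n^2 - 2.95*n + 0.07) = 23.0153*n^5 - 44.296*n^4 + 25.1615*n^3 + 2.8824*n^2 - 4.6943*n + 0.1134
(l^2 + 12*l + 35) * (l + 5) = l^3 + 17*l^2 + 95*l + 175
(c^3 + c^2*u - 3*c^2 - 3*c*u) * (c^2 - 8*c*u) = c^5 - 7*c^4*u - 3*c^4 - 8*c^3*u^2 + 21*c^3*u + 24*c^2*u^2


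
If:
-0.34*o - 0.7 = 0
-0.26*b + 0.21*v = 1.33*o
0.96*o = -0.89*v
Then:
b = 12.33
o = -2.06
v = 2.22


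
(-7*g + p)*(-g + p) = 7*g^2 - 8*g*p + p^2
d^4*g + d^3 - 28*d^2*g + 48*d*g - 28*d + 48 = (d - 4)*(d - 2)*(d + 6)*(d*g + 1)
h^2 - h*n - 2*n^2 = (h - 2*n)*(h + n)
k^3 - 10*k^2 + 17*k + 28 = (k - 7)*(k - 4)*(k + 1)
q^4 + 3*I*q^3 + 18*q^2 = q^2*(q - 3*I)*(q + 6*I)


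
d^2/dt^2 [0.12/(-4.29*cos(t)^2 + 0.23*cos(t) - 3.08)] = (8.833968*(1 - cos(t)^2)^2 - 0.355212*cos(t)^3 - 1.919004*cos(t)^2 + 0.795432*cos(t) - 5.675496)/(4.29*cos(t)^2 - 0.23*cos(t) + 3.08)^3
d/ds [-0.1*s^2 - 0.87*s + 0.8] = -0.2*s - 0.87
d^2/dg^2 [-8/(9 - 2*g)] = 64/(2*g - 9)^3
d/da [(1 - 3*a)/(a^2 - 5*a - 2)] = (3*a^2 - 2*a + 11)/(a^4 - 10*a^3 + 21*a^2 + 20*a + 4)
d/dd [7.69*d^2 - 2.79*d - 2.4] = 15.38*d - 2.79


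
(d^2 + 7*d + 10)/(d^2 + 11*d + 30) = (d + 2)/(d + 6)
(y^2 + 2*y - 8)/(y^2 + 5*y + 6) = (y^2 + 2*y - 8)/(y^2 + 5*y + 6)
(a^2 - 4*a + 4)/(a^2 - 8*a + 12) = (a - 2)/(a - 6)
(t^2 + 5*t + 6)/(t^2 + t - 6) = (t + 2)/(t - 2)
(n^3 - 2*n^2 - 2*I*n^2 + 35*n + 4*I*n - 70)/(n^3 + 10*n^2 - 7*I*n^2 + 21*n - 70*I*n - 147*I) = (n^2 + n*(-2 + 5*I) - 10*I)/(n^2 + 10*n + 21)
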